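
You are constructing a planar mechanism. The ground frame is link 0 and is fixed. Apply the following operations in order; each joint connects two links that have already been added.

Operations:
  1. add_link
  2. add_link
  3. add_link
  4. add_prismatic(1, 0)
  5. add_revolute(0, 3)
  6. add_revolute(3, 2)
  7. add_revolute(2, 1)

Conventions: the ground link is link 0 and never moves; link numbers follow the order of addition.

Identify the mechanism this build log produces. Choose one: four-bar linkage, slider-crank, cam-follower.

links: 4 (incl. ground); joints: 3 revolute, 1 prismatic, 0 higher (cam) pair, forming one closed loop
4 links, 3 revolutes + 1 prismatic in one loop → slider-crank

slider-crank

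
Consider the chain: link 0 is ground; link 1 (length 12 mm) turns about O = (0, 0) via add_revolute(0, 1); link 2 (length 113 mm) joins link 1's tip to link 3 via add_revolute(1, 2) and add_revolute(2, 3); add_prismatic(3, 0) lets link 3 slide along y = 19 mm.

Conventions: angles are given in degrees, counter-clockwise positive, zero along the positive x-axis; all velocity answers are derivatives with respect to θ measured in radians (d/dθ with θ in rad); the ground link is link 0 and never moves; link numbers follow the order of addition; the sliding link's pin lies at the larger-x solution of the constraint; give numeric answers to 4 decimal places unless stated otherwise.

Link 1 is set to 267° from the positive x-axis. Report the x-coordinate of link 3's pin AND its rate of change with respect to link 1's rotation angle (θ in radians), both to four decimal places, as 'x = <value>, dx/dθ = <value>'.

geometry: r = 12 mm, L = 113 mm, e = 19 mm
crank pin P = (r cos θ, r sin θ) = (-0.628031, -11.983554)
h = r sin θ − e = -11.983554 − 19 = -30.983554
x = r cos θ + √(L² − h²) = -0.628031 + 108.669312 = 108.041280
dx/dθ = −r sin θ − h·r cos θ/√(L² − h²) (θ in radians; h = -30.983554) = 11.804491

x = 108.0413, dx/dθ = 11.8045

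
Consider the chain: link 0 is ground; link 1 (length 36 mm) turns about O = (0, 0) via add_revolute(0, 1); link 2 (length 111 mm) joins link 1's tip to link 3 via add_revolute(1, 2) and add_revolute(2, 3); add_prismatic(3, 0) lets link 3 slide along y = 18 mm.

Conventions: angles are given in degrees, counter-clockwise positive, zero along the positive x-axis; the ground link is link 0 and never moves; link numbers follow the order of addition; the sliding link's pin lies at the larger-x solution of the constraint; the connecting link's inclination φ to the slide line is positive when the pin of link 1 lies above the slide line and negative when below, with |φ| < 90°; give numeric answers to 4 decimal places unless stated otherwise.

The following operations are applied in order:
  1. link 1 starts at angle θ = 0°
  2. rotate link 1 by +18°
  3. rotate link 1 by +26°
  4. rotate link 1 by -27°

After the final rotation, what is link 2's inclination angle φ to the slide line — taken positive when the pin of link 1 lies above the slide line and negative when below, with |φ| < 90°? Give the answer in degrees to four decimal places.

geometry: r = 36 mm, L = 111 mm, e = 18 mm; θ starts at 0°
rotate link 1 by +18°: θ ← 0° +18° = 18°
rotate link 1 by +26°: θ ← 18° +26° = 44°
rotate link 1 by -27°: θ ← 44° -27° = 17°
h = r sin θ − e = 10.525381 − 18 = -7.474619
sin φ = h / L = -7.474619 / 111 = -0.06733891
φ = arcsin(-0.06733891) = -3.861157°

-3.8612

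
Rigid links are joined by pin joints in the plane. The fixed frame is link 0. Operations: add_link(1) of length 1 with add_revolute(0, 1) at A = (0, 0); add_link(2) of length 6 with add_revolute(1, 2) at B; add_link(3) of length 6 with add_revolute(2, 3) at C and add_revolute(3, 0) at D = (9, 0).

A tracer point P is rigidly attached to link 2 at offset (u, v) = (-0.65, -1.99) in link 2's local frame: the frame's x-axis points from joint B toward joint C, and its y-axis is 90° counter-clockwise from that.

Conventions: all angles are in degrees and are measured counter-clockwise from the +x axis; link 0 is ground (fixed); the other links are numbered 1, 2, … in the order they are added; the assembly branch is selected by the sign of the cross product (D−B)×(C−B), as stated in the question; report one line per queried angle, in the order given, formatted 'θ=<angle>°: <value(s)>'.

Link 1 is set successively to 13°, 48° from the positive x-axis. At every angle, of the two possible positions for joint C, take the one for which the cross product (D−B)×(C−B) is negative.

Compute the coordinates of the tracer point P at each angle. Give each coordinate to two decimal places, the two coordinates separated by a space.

A=(0,0), D=(9.00,0)
θ=13°: B = A + 1.00·(cos13°, sin13°) = (0.9744, 0.2250)
θ=13°: |BD| = 8.0288
θ=13°: circle(B,6.00) ∩ circle(D,6.00): a=4.0144, h=4.4592
θ=13°:   candidates: C₊=(5.1121,4.5699) cross=35.802; C₋=(4.8622,-4.3450) cross=-35.802
θ=13°:   branch - wants cross < 0 → take C=(4.8622,-4.3450) (cross=-35.802)
θ=13°: ex = (C−B)/|BC| = (0.6480,-0.7617); ey = (0.7617,0.6480)
θ=13°: P = B + -0.65·ex + -1.99·ey = (-0.9625,-0.5695)
θ=48°: B = A + 1.00·(cos48°, sin48°) = (0.6691, 0.7431)
θ=48°: |BD| = 8.3639
θ=48°: circle(B,6.00) ∩ circle(D,6.00): a=4.1820, h=4.3025
θ=48°:   candidates: C₊=(5.2168,4.6570) cross=35.985; C₋=(4.4523,-3.9139) cross=-35.985
θ=48°:   branch - wants cross < 0 → take C=(4.4523,-3.9139) (cross=-35.985)
θ=48°: ex = (C−B)/|BC| = (0.6305,-0.7762); ey = (0.7762,0.6305)
θ=48°: P = B + -0.65·ex + -1.99·ey = (-1.2853,-0.0071)

θ=13°: -0.96 -0.57
θ=48°: -1.29 -0.01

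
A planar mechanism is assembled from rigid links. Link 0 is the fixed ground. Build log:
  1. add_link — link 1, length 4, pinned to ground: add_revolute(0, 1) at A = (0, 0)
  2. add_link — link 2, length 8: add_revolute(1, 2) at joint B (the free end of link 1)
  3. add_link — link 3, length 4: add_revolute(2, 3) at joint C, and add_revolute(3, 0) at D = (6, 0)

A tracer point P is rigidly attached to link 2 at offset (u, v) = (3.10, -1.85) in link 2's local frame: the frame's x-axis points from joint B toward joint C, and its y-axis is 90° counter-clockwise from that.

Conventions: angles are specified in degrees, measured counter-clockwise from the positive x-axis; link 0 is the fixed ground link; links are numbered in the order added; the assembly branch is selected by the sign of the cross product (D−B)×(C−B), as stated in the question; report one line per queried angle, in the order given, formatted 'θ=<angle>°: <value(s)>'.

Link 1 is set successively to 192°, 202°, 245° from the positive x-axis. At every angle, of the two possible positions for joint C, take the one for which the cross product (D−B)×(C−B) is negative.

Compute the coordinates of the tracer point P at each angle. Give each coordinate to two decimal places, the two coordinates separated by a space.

A=(0,0), D=(6.00,0)
θ=192°: B = A + 4.00·(cos192°, sin192°) = (-3.9126, -0.8316)
θ=192°: |BD| = 9.9474
θ=192°: circle(B,8.00) ∩ circle(D,4.00): a=7.3864, h=3.0726
θ=192°:   candidates: C₊=(3.1911,2.8478) cross=30.565; C₋=(3.7048,-3.2760) cross=-30.565
θ=192°:   branch - wants cross < 0 → take C=(3.7048,-3.2760) (cross=-30.565)
θ=192°: ex = (C−B)/|BC| = (0.9522,-0.3055); ey = (0.3055,0.9522)
θ=192°: P = B + 3.10·ex + -1.85·ey = (-1.5261,-3.5404)
θ=202°: B = A + 4.00·(cos202°, sin202°) = (-3.7087, -1.4984)
θ=202°: |BD| = 9.8237
θ=202°: circle(B,8.00) ∩ circle(D,4.00): a=7.3549, h=3.1472
θ=202°:   candidates: C₊=(3.0801,2.7339) cross=30.918; C₋=(4.0402,-3.4870) cross=-30.918
θ=202°:   branch - wants cross < 0 → take C=(4.0402,-3.4870) (cross=-30.918)
θ=202°: ex = (C−B)/|BC| = (0.9686,-0.2486); ey = (0.2486,0.9686)
θ=202°: P = B + 3.10·ex + -1.85·ey = (-1.1659,-4.0609)
θ=245°: B = A + 4.00·(cos245°, sin245°) = (-1.6905, -3.6252)
θ=245°: |BD| = 8.5021
θ=245°: circle(B,8.00) ∩ circle(D,4.00): a=7.0739, h=3.7363
θ=245°:   candidates: C₊=(3.1150,2.7707) cross=31.767; C₋=(6.3013,-3.9886) cross=-31.767
θ=245°:   branch - wants cross < 0 → take C=(6.3013,-3.9886) (cross=-31.767)
θ=245°: ex = (C−B)/|BC| = (0.9990,-0.0454); ey = (0.0454,0.9990)
θ=245°: P = B + 3.10·ex + -1.85·ey = (1.3223,-5.6141)

θ=192°: -1.53 -3.54
θ=202°: -1.17 -4.06
θ=245°: 1.32 -5.61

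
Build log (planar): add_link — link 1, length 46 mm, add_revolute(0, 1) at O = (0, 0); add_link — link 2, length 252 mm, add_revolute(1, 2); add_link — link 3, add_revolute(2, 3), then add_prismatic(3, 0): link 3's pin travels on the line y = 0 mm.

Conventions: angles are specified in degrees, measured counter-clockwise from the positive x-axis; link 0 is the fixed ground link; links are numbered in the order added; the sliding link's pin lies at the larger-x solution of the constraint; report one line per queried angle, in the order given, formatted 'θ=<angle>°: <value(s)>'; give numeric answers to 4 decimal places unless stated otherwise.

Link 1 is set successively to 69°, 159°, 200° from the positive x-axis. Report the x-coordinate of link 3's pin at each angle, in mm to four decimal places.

geometry: r = 46 mm, L = 252 mm, e = 0 mm
θ=69°: crank pin P = (r cos θ, r sin θ) = (16.484926, 42.944700)
θ=69°: h = r sin θ − e = 42.944700 − 0 = 42.944700
θ=69°: x = r cos θ + √(L² − h²) = 16.484926 + 248.313819 = 264.798745
θ=159°: crank pin P = (r cos θ, r sin θ) = (-42.944700, 16.484926)
θ=159°: h = r sin θ − e = 16.484926 − 0 = 16.484926
θ=159°: x = r cos θ + √(L² − h²) = -42.944700 + 251.460230 = 208.515530
θ=200°: crank pin P = (r cos θ, r sin θ) = (-43.225861, -15.732927)
θ=200°: h = r sin θ − e = -15.732927 − 0 = -15.732927
θ=200°: x = r cos θ + √(L² − h²) = -43.225861 + 251.508400 = 208.282539

θ=69°: 264.7987
θ=159°: 208.5155
θ=200°: 208.2825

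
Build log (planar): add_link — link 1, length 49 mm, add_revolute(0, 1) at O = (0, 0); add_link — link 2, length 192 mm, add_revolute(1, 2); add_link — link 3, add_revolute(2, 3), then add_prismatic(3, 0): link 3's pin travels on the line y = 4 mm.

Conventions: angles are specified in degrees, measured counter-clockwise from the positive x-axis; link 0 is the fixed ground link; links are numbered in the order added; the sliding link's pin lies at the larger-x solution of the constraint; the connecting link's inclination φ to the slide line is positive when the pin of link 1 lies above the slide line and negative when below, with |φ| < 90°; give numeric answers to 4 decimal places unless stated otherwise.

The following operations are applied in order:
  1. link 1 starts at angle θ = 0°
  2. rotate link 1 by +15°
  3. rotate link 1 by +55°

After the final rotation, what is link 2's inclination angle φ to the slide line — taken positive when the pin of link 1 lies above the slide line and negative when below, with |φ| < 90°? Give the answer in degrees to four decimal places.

geometry: r = 49 mm, L = 192 mm, e = 4 mm; θ starts at 0°
rotate link 1 by +15°: θ ← 0° +15° = 15°
rotate link 1 by +55°: θ ← 15° +55° = 70°
h = r sin θ − e = 46.044938 − 4 = 42.044938
sin φ = h / L = 42.044938 / 192 = 0.21898405
φ = arcsin(0.21898405) = 12.649369°

12.6494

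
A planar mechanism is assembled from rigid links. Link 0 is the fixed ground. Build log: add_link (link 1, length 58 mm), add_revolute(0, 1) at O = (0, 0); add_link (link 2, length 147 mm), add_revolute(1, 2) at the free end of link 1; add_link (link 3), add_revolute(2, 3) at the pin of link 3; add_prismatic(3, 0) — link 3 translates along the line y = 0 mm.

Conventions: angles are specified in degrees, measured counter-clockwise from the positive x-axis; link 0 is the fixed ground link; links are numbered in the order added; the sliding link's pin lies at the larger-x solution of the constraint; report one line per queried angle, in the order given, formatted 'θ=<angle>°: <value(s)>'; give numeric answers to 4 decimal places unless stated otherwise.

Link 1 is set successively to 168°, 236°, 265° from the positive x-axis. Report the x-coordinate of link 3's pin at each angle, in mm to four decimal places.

geometry: r = 58 mm, L = 147 mm, e = 0 mm
θ=168°: crank pin P = (r cos θ, r sin θ) = (-56.732561, 12.058878)
θ=168°: h = r sin θ − e = 12.058878 − 0 = 12.058878
θ=168°: x = r cos θ + √(L² − h²) = -56.732561 + 146.504551 = 89.771990
θ=236°: crank pin P = (r cos θ, r sin θ) = (-32.433188, -48.084179)
θ=236°: h = r sin θ − e = -48.084179 − 0 = -48.084179
θ=236°: x = r cos θ + √(L² − h²) = -32.433188 + 138.913324 = 106.480136
θ=265°: crank pin P = (r cos θ, r sin θ) = (-5.055033, -57.779292)
θ=265°: h = r sin θ − e = -57.779292 − 0 = -57.779292
θ=265°: x = r cos θ + √(L² − h²) = -5.055033 + 135.168611 = 130.113578

θ=168°: 89.7720
θ=236°: 106.4801
θ=265°: 130.1136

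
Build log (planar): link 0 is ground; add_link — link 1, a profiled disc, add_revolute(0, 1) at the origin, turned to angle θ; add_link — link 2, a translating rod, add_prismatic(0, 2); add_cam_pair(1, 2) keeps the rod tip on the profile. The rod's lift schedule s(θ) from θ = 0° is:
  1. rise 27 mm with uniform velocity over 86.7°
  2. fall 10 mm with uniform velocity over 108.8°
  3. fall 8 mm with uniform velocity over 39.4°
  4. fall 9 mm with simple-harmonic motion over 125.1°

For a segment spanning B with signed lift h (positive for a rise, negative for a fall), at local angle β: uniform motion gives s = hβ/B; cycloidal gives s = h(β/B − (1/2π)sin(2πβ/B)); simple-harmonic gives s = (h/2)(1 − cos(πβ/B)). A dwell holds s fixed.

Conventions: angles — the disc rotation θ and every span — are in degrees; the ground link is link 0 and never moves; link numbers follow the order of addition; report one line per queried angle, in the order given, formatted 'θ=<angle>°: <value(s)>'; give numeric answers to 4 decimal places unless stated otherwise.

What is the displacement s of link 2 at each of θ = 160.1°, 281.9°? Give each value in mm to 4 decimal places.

seg 1 [0°–86.7°] uniform, h=27: full span → s += 27 → s = 27.0000
seg 2 [86.7°–195.5°] uniform, h=-10: θ=160.1° here. β=73.4, B=108.8. -10·73.4/108.8 = -6.7463 → s = 20.2537
seg 2 [86.7°–195.5°] uniform, h=-10: full span → s += -10 → s = 17.0000
seg 3 [195.5°–234.9°] uniform, h=-8: full span → s += -8 → s = 9.0000
seg 4 [234.9°–360°] simple-harmonic, h=-9: θ=281.9° here. β=47, B=125.1. -9/2·(1 − cos(π·0.3757)) = -2.7871 → s = 6.2129

θ=160.1°: 20.2537
θ=281.9°: 6.2129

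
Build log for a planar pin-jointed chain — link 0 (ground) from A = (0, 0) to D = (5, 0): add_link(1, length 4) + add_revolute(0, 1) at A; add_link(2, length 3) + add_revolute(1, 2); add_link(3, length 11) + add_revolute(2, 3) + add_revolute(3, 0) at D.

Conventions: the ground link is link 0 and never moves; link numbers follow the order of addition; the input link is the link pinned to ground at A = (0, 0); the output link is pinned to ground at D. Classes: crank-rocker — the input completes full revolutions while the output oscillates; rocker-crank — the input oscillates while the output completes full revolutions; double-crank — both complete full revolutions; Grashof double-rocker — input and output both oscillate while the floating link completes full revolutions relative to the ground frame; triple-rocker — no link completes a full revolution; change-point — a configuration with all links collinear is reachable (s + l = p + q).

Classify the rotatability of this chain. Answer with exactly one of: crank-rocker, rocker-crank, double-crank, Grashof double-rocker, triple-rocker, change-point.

lengths: ground=5, input=4, coupler=3, output=11
sorted: s=3 (shortest), l=11 (longest), p+q=9
s + l = 14 vs p + q = 9
s + l > p + q → non-Grashof → no link fully rotates → triple-rocker

triple-rocker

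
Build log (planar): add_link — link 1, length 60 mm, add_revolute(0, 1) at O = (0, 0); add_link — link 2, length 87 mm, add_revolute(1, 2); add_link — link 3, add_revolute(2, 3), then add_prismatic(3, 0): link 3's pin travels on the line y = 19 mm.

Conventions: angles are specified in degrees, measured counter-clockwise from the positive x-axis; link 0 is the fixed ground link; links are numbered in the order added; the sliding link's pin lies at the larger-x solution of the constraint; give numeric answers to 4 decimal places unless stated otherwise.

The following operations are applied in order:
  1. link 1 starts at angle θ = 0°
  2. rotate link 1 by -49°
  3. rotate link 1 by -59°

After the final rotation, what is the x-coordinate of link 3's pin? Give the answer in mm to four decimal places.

geometry: r = 60 mm, L = 87 mm, e = 19 mm; θ starts at 0°
rotate link 1 by -49°: θ ← 0° -49° = -49°
rotate link 1 by -59°: θ ← -49° -59° = -108°
crank pin P = (r cos θ, r sin θ) = (-18.541020, -57.063391)
h = r sin θ − e = -57.063391 − 19 = -76.063391
x = r cos θ + √(L² − h²) = -18.541020 + 42.229854 = 23.688834

23.6888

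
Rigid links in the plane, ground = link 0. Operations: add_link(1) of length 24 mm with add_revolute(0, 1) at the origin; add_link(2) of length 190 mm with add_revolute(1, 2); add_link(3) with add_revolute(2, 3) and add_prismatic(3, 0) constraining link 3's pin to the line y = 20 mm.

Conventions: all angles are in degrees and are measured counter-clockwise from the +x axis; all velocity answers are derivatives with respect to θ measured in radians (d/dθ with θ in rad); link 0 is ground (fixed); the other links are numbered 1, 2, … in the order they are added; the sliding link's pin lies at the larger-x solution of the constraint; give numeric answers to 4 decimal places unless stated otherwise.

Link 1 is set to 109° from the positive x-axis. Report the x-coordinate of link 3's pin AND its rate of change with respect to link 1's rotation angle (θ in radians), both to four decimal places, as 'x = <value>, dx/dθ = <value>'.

geometry: r = 24 mm, L = 190 mm, e = 20 mm
crank pin P = (r cos θ, r sin θ) = (-7.813636, 22.692446)
h = r sin θ − e = 22.692446 − 20 = 2.692446
x = r cos θ + √(L² − h²) = -7.813636 + 189.980922 = 182.167286
dx/dθ = −r sin θ − h·r cos θ/√(L² − h²) (θ in radians; h = 2.692446) = -22.581709

x = 182.1673, dx/dθ = -22.5817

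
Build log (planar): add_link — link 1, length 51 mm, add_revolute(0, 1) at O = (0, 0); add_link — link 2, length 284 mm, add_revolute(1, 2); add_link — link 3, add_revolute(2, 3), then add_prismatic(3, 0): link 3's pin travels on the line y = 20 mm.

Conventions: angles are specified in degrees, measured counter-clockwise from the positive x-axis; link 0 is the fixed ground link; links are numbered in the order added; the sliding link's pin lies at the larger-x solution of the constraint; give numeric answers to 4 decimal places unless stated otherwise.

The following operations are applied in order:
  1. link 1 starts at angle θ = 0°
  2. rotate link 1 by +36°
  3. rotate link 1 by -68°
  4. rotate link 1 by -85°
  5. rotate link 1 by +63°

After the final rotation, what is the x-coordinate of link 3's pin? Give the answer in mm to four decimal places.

geometry: r = 51 mm, L = 284 mm, e = 20 mm; θ starts at 0°
rotate link 1 by +36°: θ ← 0° +36° = 36°
rotate link 1 by -68°: θ ← 36° -68° = -32°
rotate link 1 by -85°: θ ← -32° -85° = -117°
rotate link 1 by +63°: θ ← -117° +63° = -54°
crank pin P = (r cos θ, r sin θ) = (29.977048, -41.259867)
h = r sin θ − e = -41.259867 − 20 = -61.259867
x = r cos θ + √(L² − h²) = 29.977048 + 277.314314 = 307.291362

307.2914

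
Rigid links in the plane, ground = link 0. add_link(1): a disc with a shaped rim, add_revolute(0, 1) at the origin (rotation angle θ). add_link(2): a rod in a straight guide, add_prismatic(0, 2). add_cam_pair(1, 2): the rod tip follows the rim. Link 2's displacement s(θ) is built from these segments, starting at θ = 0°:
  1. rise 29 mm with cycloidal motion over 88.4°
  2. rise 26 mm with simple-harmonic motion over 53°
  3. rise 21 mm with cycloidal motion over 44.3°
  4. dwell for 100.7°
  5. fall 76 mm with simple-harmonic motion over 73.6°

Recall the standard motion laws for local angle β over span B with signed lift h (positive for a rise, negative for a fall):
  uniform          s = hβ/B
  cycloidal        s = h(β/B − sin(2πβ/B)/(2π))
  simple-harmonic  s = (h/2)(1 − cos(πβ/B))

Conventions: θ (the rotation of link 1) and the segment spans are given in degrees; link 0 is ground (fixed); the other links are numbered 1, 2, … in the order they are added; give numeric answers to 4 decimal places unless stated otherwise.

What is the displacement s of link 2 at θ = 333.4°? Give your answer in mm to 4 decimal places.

segment 1 (0° to 88.4°, cycloidal, h = 29) is passed completely: s = 0.0000 + (29) = 29.0000
segment 2 (88.4° to 141.4°, simple-harmonic, h = 26) is passed completely: s = 29.0000 + (26) = 55.0000
segment 3 (141.4° to 185.7°, cycloidal, h = 21) is passed completely: s = 55.0000 + (21) = 76.0000
segment 4 (185.7° to 286.4°, dwell): s unchanged at 76.0000
θ = 333.4° falls in segment 5 (286.4° to 360°, simple-harmonic, h = -76): β = 333.4 − 286.4 = 47°, B = 73.6°; Δs = -76/2·(1 − cos(π·0.6386)) = -54.0268; s = 76.0000 − 54.0268 = 21.9732

21.9732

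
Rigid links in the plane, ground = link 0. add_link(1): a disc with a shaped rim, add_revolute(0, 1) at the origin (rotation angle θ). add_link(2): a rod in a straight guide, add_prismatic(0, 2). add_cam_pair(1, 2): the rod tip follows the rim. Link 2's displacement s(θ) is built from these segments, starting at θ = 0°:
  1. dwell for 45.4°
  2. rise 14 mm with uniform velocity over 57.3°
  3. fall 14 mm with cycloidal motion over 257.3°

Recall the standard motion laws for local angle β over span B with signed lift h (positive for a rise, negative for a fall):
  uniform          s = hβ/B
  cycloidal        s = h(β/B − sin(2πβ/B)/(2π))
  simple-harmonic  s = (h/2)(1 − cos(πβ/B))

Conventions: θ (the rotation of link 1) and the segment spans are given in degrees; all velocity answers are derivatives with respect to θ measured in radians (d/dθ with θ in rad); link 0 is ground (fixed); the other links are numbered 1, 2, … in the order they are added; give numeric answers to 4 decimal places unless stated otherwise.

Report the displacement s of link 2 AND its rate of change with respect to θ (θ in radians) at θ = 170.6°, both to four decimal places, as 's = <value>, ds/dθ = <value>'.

segment 1 (0° to 45.4°, dwell): s unchanged at 0.0000
segment 2 (45.4° to 102.7°, uniform, h = 14) is passed completely: s = 0.0000 + (14) = 14.0000
θ = 170.6° falls in segment 3 (102.7° to 360°, cycloidal, h = -14): β = 170.6 − 102.7 = 67.9°, B = 257.3°; Δs = -14·(0.2639 − sin(2π·0.2639)/(2π)) = -1.4748; s = 14.0000 − 1.4748 = 12.5252
velocity in seg [102.7°–360°] (cycloidal), θ in radians: β = 67.9° = 1.1851 rad, B = 257.3° = 4.4907 rad; ds/dθ = (h/B)(1 − cos(2πβ/B)) = ((-14)/4.4907)(1 − cos(2π·0.2639)) = -3.389348 mm/rad

s = 12.5252, ds/dθ = -3.3893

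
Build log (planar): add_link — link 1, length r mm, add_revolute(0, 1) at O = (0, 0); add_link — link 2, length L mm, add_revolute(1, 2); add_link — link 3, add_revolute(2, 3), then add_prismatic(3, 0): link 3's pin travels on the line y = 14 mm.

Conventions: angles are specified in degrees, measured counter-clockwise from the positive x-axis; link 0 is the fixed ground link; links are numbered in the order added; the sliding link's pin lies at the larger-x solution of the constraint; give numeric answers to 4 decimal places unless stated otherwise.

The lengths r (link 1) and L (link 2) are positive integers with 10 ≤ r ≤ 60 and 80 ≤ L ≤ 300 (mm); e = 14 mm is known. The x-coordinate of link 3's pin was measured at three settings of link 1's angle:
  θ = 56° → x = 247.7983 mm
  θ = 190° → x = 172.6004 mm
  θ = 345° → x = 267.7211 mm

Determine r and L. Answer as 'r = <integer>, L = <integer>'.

constraint per measurement: (x − r cos θ)² + (r sin θ − e)² = L²
subtracting the θ₁ and θ₂ equations cancels the r² and L² terms:
r = (x₁² − x₂²) / (2[(x₁cos θ₁ + e sin θ₁) − (x₂cos θ₂ + e sin θ₂)]) = 49.0000 → r = 49
L² = (x₁ − r cos θ₁)² + (r sin θ₁ − e)² = 49283.9869 → L = 222.0000 → L = 222
check at θ₃=345°: x = 267.7211 (printed 267.7211) ✓

r = 49, L = 222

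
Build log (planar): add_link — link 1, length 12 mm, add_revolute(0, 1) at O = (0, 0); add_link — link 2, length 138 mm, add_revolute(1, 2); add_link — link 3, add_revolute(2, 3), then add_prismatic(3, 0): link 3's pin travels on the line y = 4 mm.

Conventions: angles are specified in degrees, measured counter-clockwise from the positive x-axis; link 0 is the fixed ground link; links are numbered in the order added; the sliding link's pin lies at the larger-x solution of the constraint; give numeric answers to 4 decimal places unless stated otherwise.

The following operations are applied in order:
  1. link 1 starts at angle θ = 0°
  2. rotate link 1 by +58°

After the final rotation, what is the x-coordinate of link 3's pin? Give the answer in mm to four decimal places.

geometry: r = 12 mm, L = 138 mm, e = 4 mm; θ starts at 0°
rotate link 1 by +58°: θ ← 0° +58° = 58°
crank pin P = (r cos θ, r sin θ) = (6.359031, 10.176577)
h = r sin θ − e = 10.176577 − 4 = 6.176577
x = r cos θ + √(L² − h²) = 6.359031 + 137.861706 = 144.220737

144.2207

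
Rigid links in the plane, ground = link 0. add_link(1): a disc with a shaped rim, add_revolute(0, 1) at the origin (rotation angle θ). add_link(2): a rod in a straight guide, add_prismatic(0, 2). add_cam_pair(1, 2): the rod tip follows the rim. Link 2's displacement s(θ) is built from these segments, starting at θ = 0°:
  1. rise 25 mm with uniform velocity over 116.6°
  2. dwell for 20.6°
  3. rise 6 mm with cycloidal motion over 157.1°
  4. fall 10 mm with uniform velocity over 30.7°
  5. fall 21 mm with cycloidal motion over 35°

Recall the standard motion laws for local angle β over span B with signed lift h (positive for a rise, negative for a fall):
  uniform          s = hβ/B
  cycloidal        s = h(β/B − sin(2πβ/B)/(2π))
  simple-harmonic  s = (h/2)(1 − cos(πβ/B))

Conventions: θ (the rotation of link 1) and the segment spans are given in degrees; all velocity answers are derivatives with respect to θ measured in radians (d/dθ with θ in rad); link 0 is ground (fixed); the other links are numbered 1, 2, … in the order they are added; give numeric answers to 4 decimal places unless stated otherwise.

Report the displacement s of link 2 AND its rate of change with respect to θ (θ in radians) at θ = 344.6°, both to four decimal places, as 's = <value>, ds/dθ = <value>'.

segment 1 (0° to 116.6°, uniform, h = 25) is passed completely: s = 0.0000 + (25) = 25.0000
segment 2 (116.6° to 137.2°, dwell): s unchanged at 25.0000
segment 3 (137.2° to 294.3°, cycloidal, h = 6) is passed completely: s = 25.0000 + (6) = 31.0000
segment 4 (294.3° to 325°, uniform, h = -10) is passed completely: s = 31.0000 + (-10) = 21.0000
θ = 344.6° falls in segment 5 (325° to 360°, cycloidal, h = -21): β = 344.6 − 325 = 19.6°, B = 35°; Δs = -21·(0.5600 − sin(2π·0.5600)/(2π)) = -12.9904; s = 21.0000 − 12.9904 = 8.0096
velocity in seg [325°–360°] (cycloidal), θ in radians: β = 19.6° = 0.3421 rad, B = 35° = 0.6109 rad; ds/dθ = (h/B)(1 − cos(2πβ/B)) = ((-21)/0.6109)(1 − cos(2π·0.5600)) = -66.340829 mm/rad

s = 8.0096, ds/dθ = -66.3408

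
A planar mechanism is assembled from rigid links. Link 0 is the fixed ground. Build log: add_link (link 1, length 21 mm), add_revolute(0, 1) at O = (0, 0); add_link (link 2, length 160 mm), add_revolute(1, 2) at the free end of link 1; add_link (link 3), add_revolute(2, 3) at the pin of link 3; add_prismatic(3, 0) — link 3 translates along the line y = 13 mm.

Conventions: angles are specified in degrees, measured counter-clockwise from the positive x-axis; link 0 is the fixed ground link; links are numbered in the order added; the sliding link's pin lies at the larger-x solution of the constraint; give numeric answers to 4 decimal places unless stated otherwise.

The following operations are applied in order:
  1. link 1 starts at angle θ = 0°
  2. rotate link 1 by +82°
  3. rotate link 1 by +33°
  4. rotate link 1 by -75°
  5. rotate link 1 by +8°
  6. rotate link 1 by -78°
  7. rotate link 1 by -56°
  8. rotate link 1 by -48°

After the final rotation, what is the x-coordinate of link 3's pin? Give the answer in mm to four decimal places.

geometry: r = 21 mm, L = 160 mm, e = 13 mm; θ starts at 0°
rotate link 1 by +82°: θ ← 0° +82° = 82°
rotate link 1 by +33°: θ ← 82° +33° = 115°
rotate link 1 by -75°: θ ← 115° -75° = 40°
rotate link 1 by +8°: θ ← 40° +8° = 48°
rotate link 1 by -78°: θ ← 48° -78° = -30°
rotate link 1 by -56°: θ ← -30° -56° = -86°
rotate link 1 by -48°: θ ← -86° -48° = -134°
crank pin P = (r cos θ, r sin θ) = (-14.587826, -15.106136)
h = r sin θ − e = -15.106136 − 13 = -28.106136
x = r cos θ + √(L² − h²) = -14.587826 + 157.512048 = 142.924222

142.9242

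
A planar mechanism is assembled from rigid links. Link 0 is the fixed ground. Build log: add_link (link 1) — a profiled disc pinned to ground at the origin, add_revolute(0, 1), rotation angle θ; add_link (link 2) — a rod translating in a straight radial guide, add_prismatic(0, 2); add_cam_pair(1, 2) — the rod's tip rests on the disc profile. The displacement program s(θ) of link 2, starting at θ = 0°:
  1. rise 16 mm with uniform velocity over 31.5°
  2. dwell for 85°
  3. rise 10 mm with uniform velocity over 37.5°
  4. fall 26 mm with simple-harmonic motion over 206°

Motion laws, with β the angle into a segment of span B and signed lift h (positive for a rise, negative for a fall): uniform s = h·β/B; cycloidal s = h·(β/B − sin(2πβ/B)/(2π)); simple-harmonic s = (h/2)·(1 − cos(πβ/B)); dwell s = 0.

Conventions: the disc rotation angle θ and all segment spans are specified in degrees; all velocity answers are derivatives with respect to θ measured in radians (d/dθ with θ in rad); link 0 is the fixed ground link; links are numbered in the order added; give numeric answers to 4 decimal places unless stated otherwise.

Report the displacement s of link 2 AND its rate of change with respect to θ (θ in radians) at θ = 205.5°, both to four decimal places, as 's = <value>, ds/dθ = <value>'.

seg 1 [0°–31.5°] uniform, h=16: full span → s += 16 → s = 16.0000
seg 2 [31.5°–116.5°] dwell: s stays 16.0000
seg 3 [116.5°–154°] uniform, h=10: full span → s += 10 → s = 26.0000
seg 4 [154°–360°] simple-harmonic, h=-26: θ=205.5° here. β=51.5, B=206. -26/2·(1 − cos(π·0.2500)) = -3.8076 → s = 22.1924
velocity in seg [154°–360°] (simple-harmonic), θ in radians: β = 51.5° = 0.8988 rad, B = 206° = 3.5954 rad; ds/dθ = (πh/(2B)) sin(πβ/B) = (π·(-26)/(2·3.5954)) sin(π·0.2500) = -8.032184 mm/rad

s = 22.1924, ds/dθ = -8.0322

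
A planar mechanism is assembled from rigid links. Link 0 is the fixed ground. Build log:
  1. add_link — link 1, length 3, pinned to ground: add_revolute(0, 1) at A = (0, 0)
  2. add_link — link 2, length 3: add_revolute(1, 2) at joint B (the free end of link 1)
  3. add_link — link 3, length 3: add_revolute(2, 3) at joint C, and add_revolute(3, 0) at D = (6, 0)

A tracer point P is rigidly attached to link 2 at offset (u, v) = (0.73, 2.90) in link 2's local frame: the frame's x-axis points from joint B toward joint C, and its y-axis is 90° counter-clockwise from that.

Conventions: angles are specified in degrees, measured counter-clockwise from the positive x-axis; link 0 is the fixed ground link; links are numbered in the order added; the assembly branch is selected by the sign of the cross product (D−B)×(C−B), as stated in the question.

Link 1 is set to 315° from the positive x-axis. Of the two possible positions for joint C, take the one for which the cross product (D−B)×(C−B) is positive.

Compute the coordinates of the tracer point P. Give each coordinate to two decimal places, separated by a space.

A=(0,0), D=(6.00,0)
B = A + 3.00·(cos315°, sin315°) = (2.1213, -2.1213)
|BD| = 4.4209
circle(B,3.00) ∩ circle(D,3.00): a=2.2104, h=2.0283
  candidates: C₊=(3.0874,0.7189) cross=8.967; C₋=(5.0339,-2.8402) cross=-8.967
  branch + wants cross > 0 → take C=(3.0874,0.7189) (cross=8.967)
ex = (C−B)/|BC| = (0.3220,0.9467); ey = (-0.9467,0.3220)
P = B + 0.73·ex + 2.90·ey = (-0.3891,-0.4963)

-0.39 -0.50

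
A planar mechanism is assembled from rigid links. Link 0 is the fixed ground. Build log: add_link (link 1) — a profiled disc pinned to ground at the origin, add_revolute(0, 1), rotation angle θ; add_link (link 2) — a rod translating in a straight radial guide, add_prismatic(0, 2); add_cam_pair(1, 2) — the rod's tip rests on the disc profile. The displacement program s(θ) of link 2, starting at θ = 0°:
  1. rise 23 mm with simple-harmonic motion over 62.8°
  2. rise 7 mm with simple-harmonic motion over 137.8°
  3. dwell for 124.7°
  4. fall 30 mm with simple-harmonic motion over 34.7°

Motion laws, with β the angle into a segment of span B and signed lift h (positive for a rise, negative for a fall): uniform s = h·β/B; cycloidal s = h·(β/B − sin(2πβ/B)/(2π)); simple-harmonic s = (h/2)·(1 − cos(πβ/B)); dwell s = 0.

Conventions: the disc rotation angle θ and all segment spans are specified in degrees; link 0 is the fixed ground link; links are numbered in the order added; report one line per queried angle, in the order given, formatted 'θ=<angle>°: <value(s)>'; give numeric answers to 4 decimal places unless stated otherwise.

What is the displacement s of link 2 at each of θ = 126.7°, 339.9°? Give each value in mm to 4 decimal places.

seg 1 [0°–62.8°] simple-harmonic, h=23: full span → s += 23 → s = 23.0000
seg 2 [62.8°–200.6°] simple-harmonic, h=7: θ=126.7° here. β=63.9, B=137.8. 7/2·(1 − cos(π·0.4637)) = 3.1019 → s = 26.1019
seg 2 [62.8°–200.6°] simple-harmonic, h=7: full span → s += 7 → s = 30.0000
seg 3 [200.6°–325.3°] dwell: s stays 30.0000
seg 4 [325.3°–360°] simple-harmonic, h=-30: θ=339.9° here. β=14.6, B=34.7. -30/2·(1 − cos(π·0.4207)) = -11.3039 → s = 18.6961

θ=126.7°: 26.1019
θ=339.9°: 18.6961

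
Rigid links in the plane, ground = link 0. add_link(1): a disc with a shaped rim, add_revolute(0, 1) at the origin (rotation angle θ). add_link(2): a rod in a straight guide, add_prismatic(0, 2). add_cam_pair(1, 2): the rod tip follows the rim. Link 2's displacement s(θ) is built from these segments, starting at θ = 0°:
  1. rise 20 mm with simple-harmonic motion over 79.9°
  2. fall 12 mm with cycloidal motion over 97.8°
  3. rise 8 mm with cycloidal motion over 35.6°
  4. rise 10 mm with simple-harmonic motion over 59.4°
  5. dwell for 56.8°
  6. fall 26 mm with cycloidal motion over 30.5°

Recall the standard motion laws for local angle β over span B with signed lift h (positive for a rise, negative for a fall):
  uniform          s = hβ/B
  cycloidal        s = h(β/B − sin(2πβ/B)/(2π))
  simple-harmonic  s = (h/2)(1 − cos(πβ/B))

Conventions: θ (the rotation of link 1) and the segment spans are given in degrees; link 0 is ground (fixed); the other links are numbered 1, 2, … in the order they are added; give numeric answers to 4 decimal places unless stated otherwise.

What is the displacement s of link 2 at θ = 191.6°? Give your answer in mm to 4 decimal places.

segment 1 (0° to 79.9°, simple-harmonic, h = 20) is passed completely: s = 0.0000 + (20) = 20.0000
segment 2 (79.9° to 177.7°, cycloidal, h = -12) is passed completely: s = 20.0000 + (-12) = 8.0000
θ = 191.6° falls in segment 3 (177.7° to 213.3°, cycloidal, h = 8): β = 191.6 − 177.7 = 13.9°, B = 35.6°; Δs = 8·(0.3904 − sin(2π·0.3904)/(2π)) = 2.3148; s = 8.0000 + 2.3148 = 10.3148

10.3148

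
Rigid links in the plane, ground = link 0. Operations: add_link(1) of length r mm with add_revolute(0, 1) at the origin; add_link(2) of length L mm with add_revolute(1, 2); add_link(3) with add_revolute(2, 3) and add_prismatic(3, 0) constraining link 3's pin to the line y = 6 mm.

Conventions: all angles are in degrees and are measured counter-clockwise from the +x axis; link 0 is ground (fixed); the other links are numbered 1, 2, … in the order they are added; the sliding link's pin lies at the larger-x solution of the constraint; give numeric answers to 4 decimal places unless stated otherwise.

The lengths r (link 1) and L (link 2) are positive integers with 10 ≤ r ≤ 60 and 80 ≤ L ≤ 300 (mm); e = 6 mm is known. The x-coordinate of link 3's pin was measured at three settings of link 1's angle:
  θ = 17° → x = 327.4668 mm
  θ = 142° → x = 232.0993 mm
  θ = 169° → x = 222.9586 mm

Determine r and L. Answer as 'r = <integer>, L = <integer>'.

constraint per measurement: (x − r cos θ)² + (r sin θ − e)² = L²
subtracting the θ₁ and θ₂ equations cancels the r² and L² terms:
r = (x₁² − x₂²) / (2[(x₁cos θ₁ + e sin θ₁) − (x₂cos θ₂ + e sin θ₂)]) = 54.0000 → r = 54
L² = (x₁ − r cos θ₁)² + (r sin θ₁ − e)² = 76175.9779 → L = 276.0000 → L = 276
check at θ₃=169°: x = 222.9586 (printed 222.9586) ✓

r = 54, L = 276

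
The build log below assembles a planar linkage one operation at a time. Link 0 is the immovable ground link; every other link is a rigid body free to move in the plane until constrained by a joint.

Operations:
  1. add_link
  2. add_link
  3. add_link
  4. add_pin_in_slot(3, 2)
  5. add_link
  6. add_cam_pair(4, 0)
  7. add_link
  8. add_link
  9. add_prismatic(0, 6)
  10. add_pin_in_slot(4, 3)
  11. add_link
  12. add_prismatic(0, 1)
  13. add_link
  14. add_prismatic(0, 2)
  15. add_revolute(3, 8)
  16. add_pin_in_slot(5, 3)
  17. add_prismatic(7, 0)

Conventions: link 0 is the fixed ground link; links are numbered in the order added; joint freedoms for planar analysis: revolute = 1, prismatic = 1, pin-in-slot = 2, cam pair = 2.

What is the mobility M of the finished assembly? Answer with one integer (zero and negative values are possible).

ground; <1,0,0>
#1 <2,0,0>
#2 <3,0,0>
#3 <4,0,0>
PS:3↔2 J2 <4,0,1>
#4 <5,0,1>
C:4↔0 J2 <5,0,2>
#5 <6,0,2>
#6 <7,0,2>
P:0↔6 J1 <7,1,2>
PS:4↔3 J2 <7,1,3>
#7 <8,1,3>
P:0↔1 J1 <8,2,3>
#8 <9,2,3>
P:0↔2 J1 <9,3,3>
R:3↔8 J1 <9,4,3>
PS:5↔3 J2 <9,4,4>
P:7↔0 J1 <9,5,4>
3×8 − 2×5 − 1×4 = 10

M = 10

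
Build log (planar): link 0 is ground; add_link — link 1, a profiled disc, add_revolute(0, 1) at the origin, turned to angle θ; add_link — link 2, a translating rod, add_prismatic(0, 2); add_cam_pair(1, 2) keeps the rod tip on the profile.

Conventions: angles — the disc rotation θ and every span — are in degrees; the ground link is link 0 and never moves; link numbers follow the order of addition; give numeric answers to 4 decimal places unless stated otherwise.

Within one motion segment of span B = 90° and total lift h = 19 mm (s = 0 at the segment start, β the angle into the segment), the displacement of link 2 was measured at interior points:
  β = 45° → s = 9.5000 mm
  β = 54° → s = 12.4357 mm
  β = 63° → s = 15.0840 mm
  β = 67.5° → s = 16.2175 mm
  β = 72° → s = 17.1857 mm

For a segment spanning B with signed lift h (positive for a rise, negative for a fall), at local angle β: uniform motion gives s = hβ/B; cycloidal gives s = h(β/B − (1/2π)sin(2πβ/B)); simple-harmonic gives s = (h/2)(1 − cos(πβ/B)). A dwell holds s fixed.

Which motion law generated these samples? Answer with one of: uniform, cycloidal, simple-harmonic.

candidates at β/B = r: uniform s = h·r (linear in β); cycloidal s = h·(r − sin(2πr)/(2π)); simple-harmonic s = (h/2)(1 − cos(πr))
β=45°: printed 9.5000 | uniform 9.5000, cycloidal 9.5000, simple-harmonic 9.5000
β=54°: printed 12.4357 | uniform 11.4000, cycloidal 13.1774, simple-harmonic 12.4357
β=63°: printed 15.0840 | uniform 13.3000, cycloidal 16.1759, simple-harmonic 15.0840
β=67.5°: printed 16.2175 | uniform 14.2500, cycloidal 17.2739, simple-harmonic 16.2175
β=72°: printed 17.1857 | uniform 15.2000, cycloidal 18.0759, simple-harmonic 17.1857
only one law matches every sample → simple-harmonic

simple-harmonic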